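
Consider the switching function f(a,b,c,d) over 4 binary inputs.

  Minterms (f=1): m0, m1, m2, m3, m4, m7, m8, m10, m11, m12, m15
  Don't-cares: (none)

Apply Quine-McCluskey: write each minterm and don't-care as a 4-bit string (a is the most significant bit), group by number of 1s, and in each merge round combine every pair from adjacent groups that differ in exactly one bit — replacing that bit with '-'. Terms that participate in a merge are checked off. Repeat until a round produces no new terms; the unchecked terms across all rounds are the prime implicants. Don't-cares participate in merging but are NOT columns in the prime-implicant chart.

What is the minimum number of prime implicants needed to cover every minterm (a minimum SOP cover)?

4

[col 0] 0000*, 0001*, 0010*, 0011*, 0100*, 0111*, 1000*, 1010*, 1011*, 1100*, 1111*
[col 1] -000*, -010*, -011*, -100*, -111*, 0-00*, 0-11*, 00-0*, 00-1*, 000-*, 001-*, 1-00*, 1-11*, 10-0*, 101-*
[col 2] --00, --11, -0-0, -01-, 00--
Prime implicants: --00, --11, -0-0, -01-, 00--
PI chart (minterm → PIs covering it):
  0 | --00,-0-0,00--
  1 | 00--  (sole → essential)
  2 | -0-0,-01-,00--
  3 | --11,-01-,00--
  4 | --00  (sole → essential)
  7 | --11  (sole → essential)
  8 | --00,-0-0
  10 | -0-0,-01-
  11 | --11,-01-
  12 | --00  (sole → essential)
  15 | --11  (sole → essential)
Essential prime implicants: --00, --11, 00--
Petrick residual → -0-0
Minimum SOP uses 4 PIs: c'd' + cd + b'd' + a'b'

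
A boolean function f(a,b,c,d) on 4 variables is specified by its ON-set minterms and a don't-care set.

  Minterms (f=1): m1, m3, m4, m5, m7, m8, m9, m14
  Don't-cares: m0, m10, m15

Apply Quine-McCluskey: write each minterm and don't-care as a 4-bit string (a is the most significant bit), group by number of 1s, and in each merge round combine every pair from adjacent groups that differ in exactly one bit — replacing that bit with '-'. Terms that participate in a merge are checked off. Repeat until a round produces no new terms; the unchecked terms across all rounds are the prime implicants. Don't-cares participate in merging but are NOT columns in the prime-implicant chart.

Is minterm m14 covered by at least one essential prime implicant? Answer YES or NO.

NO

Round 0: 0000✓ 0001✓ 0011✓ 0100✓ 0101✓ 0111✓ 1000✓ 1001✓ 1010✓ 1110✓ 1111✓
Round 1: -000✓ -001✓ -111 0-00✓ 0-01✓ 0-11✓ 00-1✓ 000-✓ 01-1✓ 010-✓ 1-10 10-0 100-✓ 111-
Round 2: -00- 0--1 0-0-
PIs = {-00-, -111, 0--1, 0-0-, 1-10, 10-0, 111-}
Coverage chart:
  m1: -00-,0--1,0-0-
  m3: 0--1 ←essential
  m4: 0-0- ←essential
  m5: 0--1,0-0-
  m7: -111,0--1
  m8: -00-,10-0
  m9: -00- ←essential
  m14: 1-10,111-
Essential: -00-, 0--1, 0-0-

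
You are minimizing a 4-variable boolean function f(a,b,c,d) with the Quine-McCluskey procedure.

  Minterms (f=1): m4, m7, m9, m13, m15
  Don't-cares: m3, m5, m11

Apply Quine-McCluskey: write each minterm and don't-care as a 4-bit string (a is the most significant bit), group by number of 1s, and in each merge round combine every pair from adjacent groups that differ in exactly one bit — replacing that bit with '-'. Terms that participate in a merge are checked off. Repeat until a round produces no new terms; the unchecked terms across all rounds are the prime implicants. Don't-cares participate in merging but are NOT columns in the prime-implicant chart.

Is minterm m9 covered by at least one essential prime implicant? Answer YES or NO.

[col 0] 0011*, 0100*, 0101*, 0111*, 1001*, 1011*, 1101*, 1111*
[col 1] -011*, -101*, -111*, 0-11*, 01-1*, 010-, 1-01*, 1-11*, 10-1*, 11-1*
[col 2] --11, -1-1, 1--1
Prime implicants: --11, -1-1, 010-, 1--1
PI chart (minterm → PIs covering it):
  4 | 010-  (sole → essential)
  7 | --11,-1-1
  9 | 1--1  (sole → essential)
  13 | -1-1,1--1
  15 | --11,-1-1,1--1
Essential prime implicants: 010-, 1--1

YES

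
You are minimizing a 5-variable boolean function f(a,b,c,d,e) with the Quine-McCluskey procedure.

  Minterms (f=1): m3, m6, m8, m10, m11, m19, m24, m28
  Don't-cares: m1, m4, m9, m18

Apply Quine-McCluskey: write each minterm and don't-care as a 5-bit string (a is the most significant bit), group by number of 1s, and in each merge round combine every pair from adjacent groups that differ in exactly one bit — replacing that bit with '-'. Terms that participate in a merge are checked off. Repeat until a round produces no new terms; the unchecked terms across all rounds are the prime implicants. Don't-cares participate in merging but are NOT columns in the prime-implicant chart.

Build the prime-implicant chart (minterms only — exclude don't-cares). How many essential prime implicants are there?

size-2^0 implicants → 00001(✓)  00011(✓)  00100(✓)  00110(✓)  01000(✓)  01001(✓)  01010(✓)  01011(✓)  10010(✓)  10011(✓)  11000(✓)  11100(✓)
size-2^1 implicants → -0011  -1000  0-001(✓)  0-011(✓)  000-1(✓)  001-0  010-0(✓)  010-1(✓)  0100-(✓)  0101-(✓)  1001-  11-00
size-2^2 implicants → 0-0-1  010--
Unchecked terms (primes): -0011, -1000, 0-0-1, 001-0, 010--, 1001-, 11-00
Minterm coverage:
  m3 ⊆ -0011,0-0-1
  m6 ⊆ 001-0 [E]
  m8 ⊆ -1000,010--
  m10 ⊆ 010-- [E]
  m11 ⊆ 0-0-1,010--
  m19 ⊆ -0011,1001-
  m24 ⊆ -1000,11-00
  m28 ⊆ 11-00 [E]
E = {001-0, 010--, 11-00}

3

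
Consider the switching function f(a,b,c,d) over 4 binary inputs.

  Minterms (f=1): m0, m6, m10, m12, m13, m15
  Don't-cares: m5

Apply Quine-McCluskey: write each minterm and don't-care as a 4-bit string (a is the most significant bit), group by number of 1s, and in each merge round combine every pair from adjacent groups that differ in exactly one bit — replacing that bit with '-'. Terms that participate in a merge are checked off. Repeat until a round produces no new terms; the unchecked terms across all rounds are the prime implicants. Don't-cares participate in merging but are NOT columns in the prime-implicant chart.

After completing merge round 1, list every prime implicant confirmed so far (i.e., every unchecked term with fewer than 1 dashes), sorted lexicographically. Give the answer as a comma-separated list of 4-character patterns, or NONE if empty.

0000, 0110, 1010

Round 0: 0000 0101✓ 0110 1010 1100✓ 1101✓ 1111✓
Round 1: -101 11-1 110-
PIs = {-101, 0000, 0110, 1010, 11-1, 110-}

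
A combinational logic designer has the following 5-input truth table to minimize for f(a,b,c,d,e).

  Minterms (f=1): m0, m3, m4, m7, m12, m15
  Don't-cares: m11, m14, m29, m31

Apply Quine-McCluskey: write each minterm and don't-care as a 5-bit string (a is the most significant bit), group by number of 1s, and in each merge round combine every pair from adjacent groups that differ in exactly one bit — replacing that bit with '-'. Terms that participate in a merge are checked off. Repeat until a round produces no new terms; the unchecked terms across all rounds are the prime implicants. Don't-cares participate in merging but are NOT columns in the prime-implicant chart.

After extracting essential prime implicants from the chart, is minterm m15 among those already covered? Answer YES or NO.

YES

[col 0] 00000*, 00011*, 00100*, 00111*, 01011*, 01100*, 01110*, 01111*, 11101*, 11111*
[col 1] -1111, 0-011*, 0-100, 0-111*, 00-00, 00-11*, 01-11*, 011-0, 0111-, 111-1
[col 2] 0--11
Prime implicants: -1111, 0--11, 0-100, 00-00, 011-0, 0111-, 111-1
PI chart (minterm → PIs covering it):
  0 | 00-00  (sole → essential)
  3 | 0--11  (sole → essential)
  4 | 0-100,00-00
  7 | 0--11  (sole → essential)
  12 | 0-100,011-0
  15 | -1111,0--11,0111-
Essential prime implicants: 0--11, 00-00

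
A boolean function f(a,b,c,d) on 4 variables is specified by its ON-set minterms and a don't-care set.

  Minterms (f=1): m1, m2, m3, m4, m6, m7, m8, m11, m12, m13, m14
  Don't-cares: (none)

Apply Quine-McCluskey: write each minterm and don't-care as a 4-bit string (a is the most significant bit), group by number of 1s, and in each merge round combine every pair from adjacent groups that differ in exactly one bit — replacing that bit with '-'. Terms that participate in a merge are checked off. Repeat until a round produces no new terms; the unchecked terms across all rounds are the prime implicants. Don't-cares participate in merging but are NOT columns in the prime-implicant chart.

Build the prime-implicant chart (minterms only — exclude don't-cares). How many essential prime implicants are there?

6

Round 0: 0001✓ 0010✓ 0011✓ 0100✓ 0110✓ 0111✓ 1000✓ 1011✓ 1100✓ 1101✓ 1110✓
Round 1: -011 -100✓ -110✓ 0-10✓ 0-11✓ 00-1 001-✓ 01-0✓ 011-✓ 1-00 11-0✓ 110-
Round 2: -1-0 0-1-
PIs = {-011, -1-0, 0-1-, 00-1, 1-00, 110-}
Coverage chart:
  m1: 00-1 ←essential
  m2: 0-1- ←essential
  m3: -011,0-1-,00-1
  m4: -1-0 ←essential
  m6: -1-0,0-1-
  m7: 0-1- ←essential
  m8: 1-00 ←essential
  m11: -011 ←essential
  m12: -1-0,1-00,110-
  m13: 110- ←essential
  m14: -1-0 ←essential
Essential: -011, -1-0, 0-1-, 00-1, 1-00, 110-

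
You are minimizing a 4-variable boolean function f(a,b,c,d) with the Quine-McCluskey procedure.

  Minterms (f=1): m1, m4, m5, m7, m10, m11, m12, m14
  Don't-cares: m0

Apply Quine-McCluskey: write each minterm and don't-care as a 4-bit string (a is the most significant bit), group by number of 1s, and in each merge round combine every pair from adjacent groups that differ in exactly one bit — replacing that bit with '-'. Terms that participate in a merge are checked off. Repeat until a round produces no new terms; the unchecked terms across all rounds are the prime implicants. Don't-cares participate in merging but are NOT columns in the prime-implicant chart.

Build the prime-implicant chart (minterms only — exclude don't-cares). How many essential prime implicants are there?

Round 0: 0000✓ 0001✓ 0100✓ 0101✓ 0111✓ 1010✓ 1011✓ 1100✓ 1110✓
Round 1: -100 0-00✓ 0-01✓ 000-✓ 01-1 010-✓ 1-10 101- 11-0
Round 2: 0-0-
PIs = {-100, 0-0-, 01-1, 1-10, 101-, 11-0}
Coverage chart:
  m1: 0-0- ←essential
  m4: -100,0-0-
  m5: 0-0-,01-1
  m7: 01-1 ←essential
  m10: 1-10,101-
  m11: 101- ←essential
  m12: -100,11-0
  m14: 1-10,11-0
Essential: 0-0-, 01-1, 101-

3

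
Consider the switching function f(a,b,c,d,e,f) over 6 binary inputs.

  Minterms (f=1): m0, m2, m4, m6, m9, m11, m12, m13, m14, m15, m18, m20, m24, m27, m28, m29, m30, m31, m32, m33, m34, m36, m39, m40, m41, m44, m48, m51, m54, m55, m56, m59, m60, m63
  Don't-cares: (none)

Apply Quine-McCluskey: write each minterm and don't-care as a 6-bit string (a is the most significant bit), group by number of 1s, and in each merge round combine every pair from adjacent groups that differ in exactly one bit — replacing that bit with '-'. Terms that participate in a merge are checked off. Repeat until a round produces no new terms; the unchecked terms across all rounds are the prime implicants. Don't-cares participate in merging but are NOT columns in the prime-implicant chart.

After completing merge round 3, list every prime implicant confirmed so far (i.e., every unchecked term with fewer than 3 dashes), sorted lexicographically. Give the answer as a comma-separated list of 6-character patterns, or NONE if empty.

Round 0: 000000✓ 000010✓ 000100✓ 000110✓ 001001✓ 001011✓ 001100✓ 001101✓ 001110✓ 001111✓ 010010✓ 010100✓ 011000✓ 011011✓ 011100✓ 011101✓ 011110✓ 011111✓ 100000✓ 100001✓ 100010✓ 100100✓ 100111✓ 101000✓ 101001✓ 101100✓ 110000✓ 110011✓ 110110✓ 110111✓ 111000✓ 111011✓ 111100✓ 111111✓
Round 1: -00000✓ -00010✓ -00100✓ -01001 -01100✓ -11000✓ -11011✓ -11100✓ -11111✓ 0-0010 0-0100✓ 0-1011✓ 0-1100✓ 0-1101✓ 0-1110✓ 0-1111✓ 00-100✓ 00-110✓ 000-00✓ 000-10✓ 0000-0✓ 0001-0✓ 001-01✓ 001-11✓ 0010-1✓ 0011-0✓ 0011-1✓ 00110-✓ 00111-✓ 01-100✓ 011-00✓ 011-11✓ 0111-0✓ 0111-1✓ 01110-✓ 01111-✓ 1-0000✓ 1-0111 1-1000✓ 1-1100✓ 10-000✓ 10-001✓ 10-100✓ 100-00✓ 1000-0✓ 10000-✓ 101-00✓ 10100-✓ 11-000✓ 11-011✓ 11-111✓ 110-11✓ 11011- 111-00✓ 111-11✓
Round 2: --1100 -0-100 -00-00 -000-0 -11-00 -11-11 0--100 0-1-11 0-11-0✓ 0-11-1✓ 0-110-✓ 0-111-✓ 00-1-0 000--0 001--1 0011--✓ 0111--✓ 1--000 1-1-00 10--00 10-00- 11--11
Round 3: 0-11--
PIs = {--1100, -0-100, -00-00, -000-0, -01001, -11-00, -11-11, 0--100, 0-0010, 0-1-11, 0-11--, 00-1-0, 000--0, 001--1, 1--000, 1-0111, 1-1-00, 10--00, 10-00-, 11--11, 11011-}

--1100, -0-100, -00-00, -000-0, -01001, -11-00, -11-11, 0--100, 0-0010, 0-1-11, 00-1-0, 000--0, 001--1, 1--000, 1-0111, 1-1-00, 10--00, 10-00-, 11--11, 11011-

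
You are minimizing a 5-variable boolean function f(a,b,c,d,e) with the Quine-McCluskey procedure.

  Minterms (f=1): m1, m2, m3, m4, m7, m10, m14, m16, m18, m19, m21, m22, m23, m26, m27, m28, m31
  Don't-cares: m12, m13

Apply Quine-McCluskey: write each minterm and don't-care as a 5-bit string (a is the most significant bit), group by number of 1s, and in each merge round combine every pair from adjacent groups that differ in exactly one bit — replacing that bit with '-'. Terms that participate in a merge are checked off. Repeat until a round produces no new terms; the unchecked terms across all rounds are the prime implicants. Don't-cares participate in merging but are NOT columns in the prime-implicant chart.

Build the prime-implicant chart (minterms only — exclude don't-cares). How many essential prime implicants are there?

8

[col 0] 00001*, 00010*, 00011*, 00100*, 00111*, 01010*, 01100*, 01101*, 01110*, 10000*, 10010*, 10011*, 10101*, 10110*, 10111*, 11010*, 11011*, 11100*, 11111*
[col 1] -0010*, -0011*, -0111*, -1010*, -1100, 0-010*, 0-100, 00-11*, 000-1, 0001-*, 01-10, 011-0, 0110-, 1-010*, 1-011*, 1-111*, 10-10*, 10-11*, 100-0, 1001-*, 101-1, 1011-*, 11-11*, 1101-*
[col 2] --010, -0-11, -001-, 1--11, 1-01-, 10-1-
Prime implicants: --010, -0-11, -001-, -1100, 0-100, 000-1, 01-10, 011-0, 0110-, 1--11, 1-01-, 10-1-, 100-0, 101-1
PI chart (minterm → PIs covering it):
  1 | 000-1  (sole → essential)
  2 | --010,-001-
  3 | -0-11,-001-,000-1
  4 | 0-100  (sole → essential)
  7 | -0-11  (sole → essential)
  10 | --010,01-10
  14 | 01-10,011-0
  16 | 100-0  (sole → essential)
  18 | --010,-001-,1-01-,10-1-,100-0
  19 | -0-11,-001-,1--11,1-01-,10-1-
  21 | 101-1  (sole → essential)
  22 | 10-1-  (sole → essential)
  23 | -0-11,1--11,10-1-,101-1
  26 | --010,1-01-
  27 | 1--11,1-01-
  28 | -1100  (sole → essential)
  31 | 1--11  (sole → essential)
Essential prime implicants: -0-11, -1100, 0-100, 000-1, 1--11, 10-1-, 100-0, 101-1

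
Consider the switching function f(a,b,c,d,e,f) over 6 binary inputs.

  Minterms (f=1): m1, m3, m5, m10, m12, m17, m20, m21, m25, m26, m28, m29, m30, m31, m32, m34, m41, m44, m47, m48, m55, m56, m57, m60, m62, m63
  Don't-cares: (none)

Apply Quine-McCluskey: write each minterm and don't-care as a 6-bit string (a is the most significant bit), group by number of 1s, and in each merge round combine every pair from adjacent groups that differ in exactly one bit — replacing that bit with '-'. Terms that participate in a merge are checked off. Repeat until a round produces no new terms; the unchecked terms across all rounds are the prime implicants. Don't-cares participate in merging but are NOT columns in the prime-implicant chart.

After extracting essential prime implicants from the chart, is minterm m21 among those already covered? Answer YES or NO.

Round 0: 000001✓ 000011✓ 000101✓ 001010✓ 001100✓ 010001✓ 010100✓ 010101✓ 011001✓ 011010✓ 011100✓ 011101✓ 011110✓ 011111✓ 100000✓ 100010✓ 101001✓ 101100✓ 101111✓ 110000✓ 110111✓ 111000✓ 111001✓ 111100✓ 111110✓ 111111✓
Round 1: -01100✓ -11001 -11100✓ -11110✓ -11111✓ 0-0001✓ 0-0101✓ 0-1010 0-1100✓ 000-01✓ 0000-1 01-001✓ 01-100✓ 01-101✓ 010-01✓ 01010-✓ 011-01✓ 011-10 0111-0✓ 0111-1✓ 01110-✓ 01111-✓ 1-0000 1-1001 1-1100✓ 1-1111 1000-0 11-000 11-111 111-00 11100- 1111-0✓ 11111-✓
Round 2: --1100 -111-0 -1111- 0-0-01 01--01 01-10- 0111--
PIs = {--1100, -11001, -111-0, -1111-, 0-0-01, 0-1010, 0000-1, 01--01, 01-10-, 011-10, 0111--, 1-0000, 1-1001, 1-1111, 1000-0, 11-000, 11-111, 111-00, 11100-}
Coverage chart:
  m1: 0-0-01,0000-1
  m3: 0000-1 ←essential
  m5: 0-0-01 ←essential
  m10: 0-1010 ←essential
  m12: --1100 ←essential
  m17: 0-0-01,01--01
  m20: 01-10- ←essential
  m21: 0-0-01,01--01,01-10-
  m25: -11001,01--01
  m26: 0-1010,011-10
  m28: --1100,-111-0,01-10-,0111--
  m29: 01--01,01-10-,0111--
  m30: -111-0,-1111-,011-10,0111--
  m31: -1111-,0111--
  m32: 1-0000,1000-0
  m34: 1000-0 ←essential
  m41: 1-1001 ←essential
  m44: --1100 ←essential
  m47: 1-1111 ←essential
  m48: 1-0000,11-000
  m55: 11-111 ←essential
  m56: 11-000,111-00,11100-
  m57: -11001,1-1001,11100-
  m60: --1100,-111-0,111-00
  m62: -111-0,-1111-
  m63: -1111-,1-1111,11-111
Essential: --1100, 0-0-01, 0-1010, 0000-1, 01-10-, 1-1001, 1-1111, 1000-0, 11-111

YES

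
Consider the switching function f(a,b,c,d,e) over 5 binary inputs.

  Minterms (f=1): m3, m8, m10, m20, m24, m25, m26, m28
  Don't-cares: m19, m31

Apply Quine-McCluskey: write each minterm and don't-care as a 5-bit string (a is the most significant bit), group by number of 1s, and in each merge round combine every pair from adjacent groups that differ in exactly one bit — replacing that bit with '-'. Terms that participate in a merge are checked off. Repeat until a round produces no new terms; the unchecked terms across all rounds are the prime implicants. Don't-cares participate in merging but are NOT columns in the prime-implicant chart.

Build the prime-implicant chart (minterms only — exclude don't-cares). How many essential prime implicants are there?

4

Round 0: 00011✓ 01000✓ 01010✓ 10011✓ 10100✓ 11000✓ 11001✓ 11010✓ 11100✓ 11111
Round 1: -0011 -1000✓ -1010✓ 010-0✓ 1-100 11-00 110-0✓ 1100-
Round 2: -10-0
PIs = {-0011, -10-0, 1-100, 11-00, 1100-, 11111}
Coverage chart:
  m3: -0011 ←essential
  m8: -10-0 ←essential
  m10: -10-0 ←essential
  m20: 1-100 ←essential
  m24: -10-0,11-00,1100-
  m25: 1100- ←essential
  m26: -10-0 ←essential
  m28: 1-100,11-00
Essential: -0011, -10-0, 1-100, 1100-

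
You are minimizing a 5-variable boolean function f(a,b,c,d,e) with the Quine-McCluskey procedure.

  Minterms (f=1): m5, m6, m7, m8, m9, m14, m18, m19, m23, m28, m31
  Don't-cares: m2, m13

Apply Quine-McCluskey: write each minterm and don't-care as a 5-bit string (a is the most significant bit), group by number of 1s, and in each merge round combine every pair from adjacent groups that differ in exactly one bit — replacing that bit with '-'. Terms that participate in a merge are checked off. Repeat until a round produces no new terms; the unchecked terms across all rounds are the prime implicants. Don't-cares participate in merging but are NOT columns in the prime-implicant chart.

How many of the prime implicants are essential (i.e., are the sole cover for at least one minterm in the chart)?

[col 0] 00010*, 00101*, 00110*, 00111*, 01000*, 01001*, 01101*, 01110*, 10010*, 10011*, 10111*, 11100, 11111*
[col 1] -0010, -0111, 0-101, 0-110, 00-10, 001-1, 0011-, 01-01, 0100-, 1-111, 10-11, 1001-
Prime implicants: -0010, -0111, 0-101, 0-110, 00-10, 001-1, 0011-, 01-01, 0100-, 1-111, 10-11, 1001-, 11100
PI chart (minterm → PIs covering it):
  5 | 0-101,001-1
  6 | 0-110,00-10,0011-
  7 | -0111,001-1,0011-
  8 | 0100-  (sole → essential)
  9 | 01-01,0100-
  14 | 0-110  (sole → essential)
  18 | -0010,1001-
  19 | 10-11,1001-
  23 | -0111,1-111,10-11
  28 | 11100  (sole → essential)
  31 | 1-111  (sole → essential)
Essential prime implicants: 0-110, 0100-, 1-111, 11100

4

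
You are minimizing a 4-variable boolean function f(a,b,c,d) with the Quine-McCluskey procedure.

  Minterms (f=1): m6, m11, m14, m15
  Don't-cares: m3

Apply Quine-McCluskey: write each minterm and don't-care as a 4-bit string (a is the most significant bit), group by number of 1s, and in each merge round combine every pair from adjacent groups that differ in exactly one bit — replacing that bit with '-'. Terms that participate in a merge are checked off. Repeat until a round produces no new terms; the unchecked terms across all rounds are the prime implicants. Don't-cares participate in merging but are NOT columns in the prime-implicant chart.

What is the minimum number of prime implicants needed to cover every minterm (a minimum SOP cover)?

2

Round 0: 0011✓ 0110✓ 1011✓ 1110✓ 1111✓
Round 1: -011 -110 1-11 111-
PIs = {-011, -110, 1-11, 111-}
Coverage chart:
  m6: -110 ←essential
  m11: -011,1-11
  m14: -110,111-
  m15: 1-11,111-
Essential: -110
Petrick residual → 1-11
Min cover (2 terms): bcd' + acd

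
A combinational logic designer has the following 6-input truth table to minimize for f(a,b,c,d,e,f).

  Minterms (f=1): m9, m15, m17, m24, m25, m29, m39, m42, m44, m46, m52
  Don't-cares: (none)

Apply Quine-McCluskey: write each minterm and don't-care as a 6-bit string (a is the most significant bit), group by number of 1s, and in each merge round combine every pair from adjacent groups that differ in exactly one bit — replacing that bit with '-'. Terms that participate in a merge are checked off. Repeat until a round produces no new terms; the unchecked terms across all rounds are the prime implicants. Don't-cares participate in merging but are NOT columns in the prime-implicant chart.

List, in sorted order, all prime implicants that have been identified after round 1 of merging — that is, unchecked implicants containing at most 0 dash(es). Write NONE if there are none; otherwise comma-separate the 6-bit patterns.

size-2^0 implicants → 001001(✓)  001111  010001(✓)  011000(✓)  011001(✓)  011101(✓)  100111  101010(✓)  101100(✓)  101110(✓)  110100
size-2^1 implicants → 0-1001  01-001  011-01  01100-  101-10  1011-0
Unchecked terms (primes): 0-1001, 001111, 01-001, 011-01, 01100-, 100111, 101-10, 1011-0, 110100

001111, 100111, 110100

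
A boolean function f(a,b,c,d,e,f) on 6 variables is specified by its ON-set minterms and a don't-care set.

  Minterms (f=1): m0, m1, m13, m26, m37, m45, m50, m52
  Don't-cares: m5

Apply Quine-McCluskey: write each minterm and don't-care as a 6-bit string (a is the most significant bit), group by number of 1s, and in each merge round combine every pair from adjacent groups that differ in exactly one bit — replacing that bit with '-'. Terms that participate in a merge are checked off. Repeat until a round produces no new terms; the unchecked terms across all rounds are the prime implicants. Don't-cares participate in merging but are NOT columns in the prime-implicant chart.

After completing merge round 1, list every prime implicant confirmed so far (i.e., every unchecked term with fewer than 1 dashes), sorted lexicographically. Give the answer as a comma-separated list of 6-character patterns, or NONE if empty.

[col 0] 000000*, 000001*, 000101*, 001101*, 011010, 100101*, 101101*, 110010, 110100
[col 1] -00101*, -01101*, 00-101*, 000-01, 00000-, 10-101*
[col 2] -0-101
Prime implicants: -0-101, 000-01, 00000-, 011010, 110010, 110100

011010, 110010, 110100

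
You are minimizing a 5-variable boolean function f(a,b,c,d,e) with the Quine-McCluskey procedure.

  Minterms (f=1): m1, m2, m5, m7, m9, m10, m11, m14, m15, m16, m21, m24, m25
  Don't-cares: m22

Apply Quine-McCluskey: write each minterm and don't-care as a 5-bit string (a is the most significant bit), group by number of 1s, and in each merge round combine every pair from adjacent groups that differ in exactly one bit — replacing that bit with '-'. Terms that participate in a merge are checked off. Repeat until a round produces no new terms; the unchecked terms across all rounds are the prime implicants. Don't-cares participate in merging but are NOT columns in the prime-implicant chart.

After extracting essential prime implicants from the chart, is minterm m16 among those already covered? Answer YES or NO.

Round 0: 00001✓ 00010✓ 00101✓ 00111✓ 01001✓ 01010✓ 01011✓ 01110✓ 01111✓ 10000✓ 10101✓ 10110 11000✓ 11001✓
Round 1: -0101 -1001 0-001 0-010 0-111 00-01 001-1 01-10✓ 01-11✓ 010-1 0101-✓ 0111-✓ 1-000 1100-
Round 2: 01-1-
PIs = {-0101, -1001, 0-001, 0-010, 0-111, 00-01, 001-1, 01-1-, 010-1, 1-000, 10110, 1100-}
Coverage chart:
  m1: 0-001,00-01
  m2: 0-010 ←essential
  m5: -0101,00-01,001-1
  m7: 0-111,001-1
  m9: -1001,0-001,010-1
  m10: 0-010,01-1-
  m11: 01-1-,010-1
  m14: 01-1- ←essential
  m15: 0-111,01-1-
  m16: 1-000 ←essential
  m21: -0101 ←essential
  m24: 1-000,1100-
  m25: -1001,1100-
Essential: -0101, 0-010, 01-1-, 1-000

YES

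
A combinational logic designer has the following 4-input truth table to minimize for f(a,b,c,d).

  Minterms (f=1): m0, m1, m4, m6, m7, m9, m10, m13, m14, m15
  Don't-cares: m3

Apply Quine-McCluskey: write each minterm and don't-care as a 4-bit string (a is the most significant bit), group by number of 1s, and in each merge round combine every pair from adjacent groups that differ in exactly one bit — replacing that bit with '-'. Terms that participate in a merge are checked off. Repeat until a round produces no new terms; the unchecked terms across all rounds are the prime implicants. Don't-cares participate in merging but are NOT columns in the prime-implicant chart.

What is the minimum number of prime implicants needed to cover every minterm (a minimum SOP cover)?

[col 0] 0000*, 0001*, 0011*, 0100*, 0110*, 0111*, 1001*, 1010*, 1101*, 1110*, 1111*
[col 1] -001, -110*, -111*, 0-00, 0-11, 00-1, 000-, 01-0, 011-*, 1-01, 1-10, 11-1, 111-*
[col 2] -11-
Prime implicants: -001, -11-, 0-00, 0-11, 00-1, 000-, 01-0, 1-01, 1-10, 11-1
PI chart (minterm → PIs covering it):
  0 | 0-00,000-
  1 | -001,00-1,000-
  4 | 0-00,01-0
  6 | -11-,01-0
  7 | -11-,0-11
  9 | -001,1-01
  10 | 1-10  (sole → essential)
  13 | 1-01,11-1
  14 | -11-,1-10
  15 | -11-,11-1
Essential prime implicants: 1-10
Petrick residual → -001, -11-, 0-00, 1-01
Minimum SOP uses 5 PIs: b'c'd + bc + a'c'd' + ac'd + acd'

5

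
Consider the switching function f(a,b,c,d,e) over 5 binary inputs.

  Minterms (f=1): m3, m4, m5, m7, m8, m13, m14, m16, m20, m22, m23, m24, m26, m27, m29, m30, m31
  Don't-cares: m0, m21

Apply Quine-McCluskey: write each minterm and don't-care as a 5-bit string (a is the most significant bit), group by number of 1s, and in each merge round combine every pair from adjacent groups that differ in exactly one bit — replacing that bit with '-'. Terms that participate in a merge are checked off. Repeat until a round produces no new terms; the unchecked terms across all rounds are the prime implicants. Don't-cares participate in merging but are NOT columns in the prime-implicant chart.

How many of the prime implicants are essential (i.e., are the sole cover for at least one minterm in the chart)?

5

[col 0] 00000*, 00011*, 00100*, 00101*, 00111*, 01000*, 01101*, 01110*, 10000*, 10100*, 10101*, 10110*, 10111*, 11000*, 11010*, 11011*, 11101*, 11110*, 11111*
[col 1] -0000*, -0100*, -0101*, -0111*, -1000*, -1101*, -1110, 0-000*, 0-101*, 00-00*, 00-11, 001-1*, 0010-*, 1-000*, 1-101*, 1-110*, 1-111*, 10-00*, 101-0*, 101-1*, 1010-*, 1011-*, 11-10*, 11-11*, 110-0, 1101-*, 111-1*, 1111-*
[col 2] --000, --101, -0-00, -01-1, -010-, 1-1-1, 1-11-, 101--, 11-1-
Prime implicants: --000, --101, -0-00, -01-1, -010-, -1110, 00-11, 1-1-1, 1-11-, 101--, 11-1-, 110-0
PI chart (minterm → PIs covering it):
  3 | 00-11  (sole → essential)
  4 | -0-00,-010-
  5 | --101,-01-1,-010-
  7 | -01-1,00-11
  8 | --000  (sole → essential)
  13 | --101  (sole → essential)
  14 | -1110  (sole → essential)
  16 | --000,-0-00
  20 | -0-00,-010-,101--
  22 | 1-11-,101--
  23 | -01-1,1-1-1,1-11-,101--
  24 | --000,110-0
  26 | 11-1-,110-0
  27 | 11-1-  (sole → essential)
  29 | --101,1-1-1
  30 | -1110,1-11-,11-1-
  31 | 1-1-1,1-11-,11-1-
Essential prime implicants: --000, --101, -1110, 00-11, 11-1-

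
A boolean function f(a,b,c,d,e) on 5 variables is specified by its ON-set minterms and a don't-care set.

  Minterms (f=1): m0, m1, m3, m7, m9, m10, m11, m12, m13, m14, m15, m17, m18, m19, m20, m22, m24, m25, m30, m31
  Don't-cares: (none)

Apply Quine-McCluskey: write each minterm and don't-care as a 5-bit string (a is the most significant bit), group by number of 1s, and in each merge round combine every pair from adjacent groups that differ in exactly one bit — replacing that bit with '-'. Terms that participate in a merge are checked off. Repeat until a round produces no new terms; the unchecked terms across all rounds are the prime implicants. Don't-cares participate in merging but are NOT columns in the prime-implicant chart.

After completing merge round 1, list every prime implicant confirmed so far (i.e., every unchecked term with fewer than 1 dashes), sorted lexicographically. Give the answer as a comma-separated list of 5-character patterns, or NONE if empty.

NONE

size-2^0 implicants → 00000(✓)  00001(✓)  00011(✓)  00111(✓)  01001(✓)  01010(✓)  01011(✓)  01100(✓)  01101(✓)  01110(✓)  01111(✓)  10001(✓)  10010(✓)  10011(✓)  10100(✓)  10110(✓)  11000(✓)  11001(✓)  11110(✓)  11111(✓)
size-2^1 implicants → -0001(✓)  -0011(✓)  -1001(✓)  -1110(✓)  -1111(✓)  0-001(✓)  0-011(✓)  0-111(✓)  00-11(✓)  000-1(✓)  0000-  01-01(✓)  01-10(✓)  01-11(✓)  010-1(✓)  0101-(✓)  011-0(✓)  011-1(✓)  0110-(✓)  0111-(✓)  1-001(✓)  1-110  10-10  100-1(✓)  1001-  101-0  1100-  1111-(✓)
size-2^2 implicants → --001  -00-1  -111-  0--11  0-0-1  01--1  01-1-  011--
Unchecked terms (primes): --001, -00-1, -111-, 0--11, 0-0-1, 0000-, 01--1, 01-1-, 011--, 1-110, 10-10, 1001-, 101-0, 1100-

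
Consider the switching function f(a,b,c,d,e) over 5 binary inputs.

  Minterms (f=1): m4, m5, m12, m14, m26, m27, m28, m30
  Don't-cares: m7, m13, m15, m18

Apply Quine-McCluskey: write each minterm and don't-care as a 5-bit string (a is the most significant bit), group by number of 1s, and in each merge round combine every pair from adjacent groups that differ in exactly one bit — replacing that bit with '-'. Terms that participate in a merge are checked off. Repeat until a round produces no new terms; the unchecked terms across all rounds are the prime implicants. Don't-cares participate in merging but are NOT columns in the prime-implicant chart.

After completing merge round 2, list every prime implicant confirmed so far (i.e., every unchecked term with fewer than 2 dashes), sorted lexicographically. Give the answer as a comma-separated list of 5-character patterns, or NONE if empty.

1-010, 11-10, 1101-

Round 0: 00100✓ 00101✓ 00111✓ 01100✓ 01101✓ 01110✓ 01111✓ 10010✓ 11010✓ 11011✓ 11100✓ 11110✓
Round 1: -1100✓ -1110✓ 0-100✓ 0-101✓ 0-111✓ 001-1✓ 0010-✓ 011-0✓ 011-1✓ 0110-✓ 0111-✓ 1-010 11-10 1101- 111-0✓
Round 2: -11-0 0-1-1 0-10- 011--
PIs = {-11-0, 0-1-1, 0-10-, 011--, 1-010, 11-10, 1101-}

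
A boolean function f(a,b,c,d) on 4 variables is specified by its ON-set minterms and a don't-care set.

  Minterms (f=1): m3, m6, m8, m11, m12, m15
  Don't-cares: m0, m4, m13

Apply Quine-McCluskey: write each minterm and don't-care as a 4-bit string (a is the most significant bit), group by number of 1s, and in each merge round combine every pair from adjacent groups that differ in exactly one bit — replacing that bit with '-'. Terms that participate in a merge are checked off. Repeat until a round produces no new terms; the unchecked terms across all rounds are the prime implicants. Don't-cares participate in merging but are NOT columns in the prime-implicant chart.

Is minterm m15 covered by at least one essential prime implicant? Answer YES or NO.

size-2^0 implicants → 0000(✓)  0011(✓)  0100(✓)  0110(✓)  1000(✓)  1011(✓)  1100(✓)  1101(✓)  1111(✓)
size-2^1 implicants → -000(✓)  -011  -100(✓)  0-00(✓)  01-0  1-00(✓)  1-11  11-1  110-
size-2^2 implicants → --00
Unchecked terms (primes): --00, -011, 01-0, 1-11, 11-1, 110-
Minterm coverage:
  m3 ⊆ -011 [E]
  m6 ⊆ 01-0 [E]
  m8 ⊆ --00 [E]
  m11 ⊆ -011,1-11
  m12 ⊆ --00,110-
  m15 ⊆ 1-11,11-1
E = {--00, -011, 01-0}

NO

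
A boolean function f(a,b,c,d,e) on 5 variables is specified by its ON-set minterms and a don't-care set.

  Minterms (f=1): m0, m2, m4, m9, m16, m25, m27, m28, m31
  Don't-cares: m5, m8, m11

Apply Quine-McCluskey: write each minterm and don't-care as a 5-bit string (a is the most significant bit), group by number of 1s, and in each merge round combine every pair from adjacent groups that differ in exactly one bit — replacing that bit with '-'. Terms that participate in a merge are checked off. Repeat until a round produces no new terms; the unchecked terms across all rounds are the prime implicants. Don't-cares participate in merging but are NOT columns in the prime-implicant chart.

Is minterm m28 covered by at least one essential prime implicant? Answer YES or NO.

[col 0] 00000*, 00010*, 00100*, 00101*, 01000*, 01001*, 01011*, 10000*, 11001*, 11011*, 11100, 11111*
[col 1] -0000, -1001*, -1011*, 0-000, 00-00, 000-0, 0010-, 010-1*, 0100-, 11-11, 110-1*
[col 2] -10-1
Prime implicants: -0000, -10-1, 0-000, 00-00, 000-0, 0010-, 0100-, 11-11, 11100
PI chart (minterm → PIs covering it):
  0 | -0000,0-000,00-00,000-0
  2 | 000-0  (sole → essential)
  4 | 00-00,0010-
  9 | -10-1,0100-
  16 | -0000  (sole → essential)
  25 | -10-1  (sole → essential)
  27 | -10-1,11-11
  28 | 11100  (sole → essential)
  31 | 11-11  (sole → essential)
Essential prime implicants: -0000, -10-1, 000-0, 11-11, 11100

YES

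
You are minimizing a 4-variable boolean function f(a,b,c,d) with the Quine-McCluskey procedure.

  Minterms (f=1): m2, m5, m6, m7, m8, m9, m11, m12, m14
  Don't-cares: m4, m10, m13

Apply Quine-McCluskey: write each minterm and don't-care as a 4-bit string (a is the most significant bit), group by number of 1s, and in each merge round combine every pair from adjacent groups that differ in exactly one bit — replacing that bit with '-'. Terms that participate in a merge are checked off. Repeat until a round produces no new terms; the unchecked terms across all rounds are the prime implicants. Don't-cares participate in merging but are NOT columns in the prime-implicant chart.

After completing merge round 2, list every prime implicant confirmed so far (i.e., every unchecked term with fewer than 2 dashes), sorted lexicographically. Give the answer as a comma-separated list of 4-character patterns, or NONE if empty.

NONE

size-2^0 implicants → 0010(✓)  0100(✓)  0101(✓)  0110(✓)  0111(✓)  1000(✓)  1001(✓)  1010(✓)  1011(✓)  1100(✓)  1101(✓)  1110(✓)
size-2^1 implicants → -010(✓)  -100(✓)  -101(✓)  -110(✓)  0-10(✓)  01-0(✓)  01-1(✓)  010-(✓)  011-(✓)  1-00(✓)  1-01(✓)  1-10(✓)  10-0(✓)  10-1(✓)  100-(✓)  101-(✓)  11-0(✓)  110-(✓)
size-2^2 implicants → --10  -1-0  -10-  01--  1--0  1-0-  10--
Unchecked terms (primes): --10, -1-0, -10-, 01--, 1--0, 1-0-, 10--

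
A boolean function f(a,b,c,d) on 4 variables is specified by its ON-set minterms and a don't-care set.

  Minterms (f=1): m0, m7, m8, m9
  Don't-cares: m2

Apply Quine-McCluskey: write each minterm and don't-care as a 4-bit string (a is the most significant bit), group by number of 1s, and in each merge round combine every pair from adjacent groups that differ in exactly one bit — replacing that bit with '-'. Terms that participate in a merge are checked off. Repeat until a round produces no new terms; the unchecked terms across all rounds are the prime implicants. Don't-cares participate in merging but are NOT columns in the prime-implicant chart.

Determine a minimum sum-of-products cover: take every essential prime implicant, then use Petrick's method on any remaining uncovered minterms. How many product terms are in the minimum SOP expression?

3

Round 0: 0000✓ 0010✓ 0111 1000✓ 1001✓
Round 1: -000 00-0 100-
PIs = {-000, 00-0, 0111, 100-}
Coverage chart:
  m0: -000,00-0
  m7: 0111 ←essential
  m8: -000,100-
  m9: 100- ←essential
Essential: 0111, 100-
Petrick residual → -000
Min cover (3 terms): b'c'd' + a'bcd + ab'c'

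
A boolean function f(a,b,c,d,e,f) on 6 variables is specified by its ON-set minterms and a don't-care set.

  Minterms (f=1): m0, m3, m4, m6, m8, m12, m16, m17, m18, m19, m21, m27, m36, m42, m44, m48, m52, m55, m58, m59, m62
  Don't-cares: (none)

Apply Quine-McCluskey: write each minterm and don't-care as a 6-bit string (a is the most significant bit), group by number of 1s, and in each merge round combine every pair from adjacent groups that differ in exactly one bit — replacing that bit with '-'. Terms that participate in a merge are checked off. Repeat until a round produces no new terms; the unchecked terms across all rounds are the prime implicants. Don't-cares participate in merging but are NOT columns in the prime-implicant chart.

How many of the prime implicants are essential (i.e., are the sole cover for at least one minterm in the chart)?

size-2^0 implicants → 000000(✓)  000011(✓)  000100(✓)  000110(✓)  001000(✓)  001100(✓)  010000(✓)  010001(✓)  010010(✓)  010011(✓)  010101(✓)  011011(✓)  100100(✓)  101010(✓)  101100(✓)  110000(✓)  110100(✓)  110111  111010(✓)  111011(✓)  111110(✓)
size-2^1 implicants → -00100(✓)  -01100(✓)  -10000  -11011  0-0000  0-0011  00-000(✓)  00-100(✓)  000-00(✓)  0001-0  001-00(✓)  01-011  010-01  0100-0(✓)  0100-1(✓)  01000-(✓)  01001-(✓)  1-0100  1-1010  10-100(✓)  110-00  111-10  11101-
size-2^2 implicants → -0-100  00--00  0100--
Unchecked terms (primes): -0-100, -10000, -11011, 0-0000, 0-0011, 00--00, 0001-0, 01-011, 010-01, 0100--, 1-0100, 1-1010, 110-00, 110111, 111-10, 11101-
Minterm coverage:
  m0 ⊆ 0-0000,00--00
  m3 ⊆ 0-0011 [E]
  m4 ⊆ -0-100,00--00,0001-0
  m6 ⊆ 0001-0 [E]
  m8 ⊆ 00--00 [E]
  m12 ⊆ -0-100,00--00
  m16 ⊆ -10000,0-0000,0100--
  m17 ⊆ 010-01,0100--
  m18 ⊆ 0100-- [E]
  m19 ⊆ 0-0011,01-011,0100--
  m21 ⊆ 010-01 [E]
  m27 ⊆ -11011,01-011
  m36 ⊆ -0-100,1-0100
  m42 ⊆ 1-1010 [E]
  m44 ⊆ -0-100 [E]
  m48 ⊆ -10000,110-00
  m52 ⊆ 1-0100,110-00
  m55 ⊆ 110111 [E]
  m58 ⊆ 1-1010,111-10,11101-
  m59 ⊆ -11011,11101-
  m62 ⊆ 111-10 [E]
E = {-0-100, 0-0011, 00--00, 0001-0, 010-01, 0100--, 1-1010, 110111, 111-10}

9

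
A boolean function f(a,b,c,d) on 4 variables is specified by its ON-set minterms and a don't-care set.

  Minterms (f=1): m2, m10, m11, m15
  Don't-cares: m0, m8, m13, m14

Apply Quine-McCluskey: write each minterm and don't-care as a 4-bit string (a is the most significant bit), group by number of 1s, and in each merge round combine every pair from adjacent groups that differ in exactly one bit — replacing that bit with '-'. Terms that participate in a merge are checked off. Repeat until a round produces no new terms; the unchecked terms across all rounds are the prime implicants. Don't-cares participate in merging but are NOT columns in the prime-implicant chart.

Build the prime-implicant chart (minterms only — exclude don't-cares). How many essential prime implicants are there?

2

size-2^0 implicants → 0000(✓)  0010(✓)  1000(✓)  1010(✓)  1011(✓)  1101(✓)  1110(✓)  1111(✓)
size-2^1 implicants → -000(✓)  -010(✓)  00-0(✓)  1-10(✓)  1-11(✓)  10-0(✓)  101-(✓)  11-1  111-(✓)
size-2^2 implicants → -0-0  1-1-
Unchecked terms (primes): -0-0, 1-1-, 11-1
Minterm coverage:
  m2 ⊆ -0-0 [E]
  m10 ⊆ -0-0,1-1-
  m11 ⊆ 1-1- [E]
  m15 ⊆ 1-1-,11-1
E = {-0-0, 1-1-}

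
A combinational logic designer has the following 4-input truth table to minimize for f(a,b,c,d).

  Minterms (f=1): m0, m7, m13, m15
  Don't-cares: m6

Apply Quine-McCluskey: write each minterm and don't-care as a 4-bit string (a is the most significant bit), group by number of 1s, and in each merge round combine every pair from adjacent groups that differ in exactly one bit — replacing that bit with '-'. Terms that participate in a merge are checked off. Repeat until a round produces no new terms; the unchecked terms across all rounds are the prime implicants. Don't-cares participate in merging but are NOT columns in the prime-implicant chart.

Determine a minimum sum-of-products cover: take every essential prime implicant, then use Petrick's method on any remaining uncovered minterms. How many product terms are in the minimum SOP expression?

3

size-2^0 implicants → 0000  0110(✓)  0111(✓)  1101(✓)  1111(✓)
size-2^1 implicants → -111  011-  11-1
Unchecked terms (primes): -111, 0000, 011-, 11-1
Minterm coverage:
  m0 ⊆ 0000 [E]
  m7 ⊆ -111,011-
  m13 ⊆ 11-1 [E]
  m15 ⊆ -111,11-1
E = {0000, 11-1}
Petrick residual → -111
Cover = bcd + a'b'c'd' + abd  |cover|=3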